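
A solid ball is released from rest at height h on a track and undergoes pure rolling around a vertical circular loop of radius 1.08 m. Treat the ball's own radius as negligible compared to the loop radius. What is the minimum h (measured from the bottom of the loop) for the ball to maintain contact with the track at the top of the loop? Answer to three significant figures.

The moment of inertia is (2/5)MR², giving k ≡ I/(MR²) = 0.4.
At the top, contact is just lost when gravity alone supplies the centripetal force: Mg = Mv_top²/r, i.e. v_top² = gr.
With ω = v/R, the kinetic energy at speed v is ½(1+k)Mv² = (7/10)Mv².
Energy conservation from release (height h) to the top (height 2r): Mgh = Mg(2r) + (7/10)M·gr.
Thus h_min = 2r + (1+k)r/2 = r(2 + 1.4/2) = 1.08 × 2.7 ≈ 2.92 m.

h_min ≈ 2.92 m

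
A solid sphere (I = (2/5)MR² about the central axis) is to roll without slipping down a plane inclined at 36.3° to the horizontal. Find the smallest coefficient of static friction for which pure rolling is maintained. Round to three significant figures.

μ_min ≈ 0.210

For this body I = (2/5)MR², i.e. k = I/(MR²) = 0.4.
Along the incline Mg sinθ − f = Ma, and torque about the center fR = Iα = kMR²(a/R) gives f = kMa.
These give a = g sinθ/(1+k) and the required friction f = kMg sinθ/(1+k).
With N = Mg cosθ, the no-slip condition f ≤ μN gives μ_min = f/N = k tanθ/(1+k).
μ_min = 0.4 × tan36.3° / 1.4 ≈ 0.210.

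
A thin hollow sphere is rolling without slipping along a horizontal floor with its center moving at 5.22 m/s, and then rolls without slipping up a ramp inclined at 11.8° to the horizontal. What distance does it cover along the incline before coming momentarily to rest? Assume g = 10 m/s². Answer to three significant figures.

The moment of inertia is (2/3)MR², giving k ≡ I/(MR²) = 2/3.
Rolling without slipping gives ω = v/R, so the total kinetic energy is ½Mv² + ½Iω² = ½(1+k)Mv² = (5/6)Mv².
Setting this equal to Mgh gives the vertical rise h = (1+k)v₀²/(2g) = 1.667×5.22²/(2×10) = 2.271 m.
Along the incline, d = h/sinθ = 2.271/sin11.8° ≈ 11.1 m.

d ≈ 11.1 m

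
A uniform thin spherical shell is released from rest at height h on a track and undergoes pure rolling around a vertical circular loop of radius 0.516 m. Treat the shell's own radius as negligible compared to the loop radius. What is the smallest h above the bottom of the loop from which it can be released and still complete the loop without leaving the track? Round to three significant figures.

For this body I = (2/3)MR², i.e. k = I/(MR²) = 2/3.
At the top, contact is just lost when gravity alone supplies the centripetal force: Mg = Mv_top²/r, i.e. v_top² = gr.
With ω = v/R, the kinetic energy at speed v is ½(1+k)Mv² = (5/6)Mv².
Energy conservation from release (height h) to the top (height 2r): Mgh = Mg(2r) + (5/6)M·gr.
Thus h_min = 2r + (1+k)r/2 = r(2 + 1.667/2) = 0.516 × 2.833 ≈ 1.46 m.

h_min ≈ 1.46 m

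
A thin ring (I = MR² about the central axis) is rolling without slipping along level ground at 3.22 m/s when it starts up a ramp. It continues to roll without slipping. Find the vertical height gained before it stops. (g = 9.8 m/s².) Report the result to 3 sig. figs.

h ≈ 1.06 m

With I = MR², the ratio k = I/(MR²) is 1.
Rolling without slipping gives ω = v/R, so the total kinetic energy is ½Mv² + ½Iω² = ½(1+k)Mv² = Mv².
All of this converts to potential energy at the highest point: Mv₀² = Mgh.
Thus h = (1+k)v₀²/(2g) = 2 × 3.22² / (2 × 9.8) ≈ 1.06 m.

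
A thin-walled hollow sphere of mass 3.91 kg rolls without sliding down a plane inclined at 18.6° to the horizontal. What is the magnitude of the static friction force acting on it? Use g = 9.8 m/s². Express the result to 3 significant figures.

f ≈ 4.89 N

With I = (2/3)MR², the ratio k = I/(MR²) is 2/3.
Along the incline Mg sinθ − f = Ma, and torque about the center fR = Iα = kMR²(a/R) gives f = kMa.
Combining, a = g sinθ/(1+k) and f = kMa = kMg sinθ/(1+k).
f = (2/3) × 3.91 × 9.8 × sin18.6° / 1.667 ≈ 4.89 N.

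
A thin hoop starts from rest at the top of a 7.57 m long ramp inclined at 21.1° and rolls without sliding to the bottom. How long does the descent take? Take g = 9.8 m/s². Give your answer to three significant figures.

t ≈ 2.93 s

The moment of inertia is MR², giving k ≡ I/(MR²) = 1.
Along the incline Mg sinθ − f = Ma, and torque about the center fR = Iα = kMR²(a/R) gives f = kMa.
Hence a = g sinθ/(1+k) = 9.8×sin21.1°/2 = 1.764 m/s².
With constant a from rest, t = √(2L/a) = √(2·7.57/1.764) ≈ 2.93 s.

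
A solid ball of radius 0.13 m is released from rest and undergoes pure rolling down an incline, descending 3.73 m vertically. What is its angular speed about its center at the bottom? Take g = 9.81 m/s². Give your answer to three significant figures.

ω ≈ 55.6 rad/s

The moment of inertia is (2/5)MR², giving k ≡ I/(MR²) = 0.4.
Rolling without slipping gives ω = v/R, so the total kinetic energy is ½Mv² + ½Iω² = ½(1+k)Mv² = (7/10)Mv².
Energy conservation Mgh = ½(1+k)Mv² gives v = √(2gh/(1+k)) = √(2 × 9.81 × 3.73 / 1.4) = 7.23 m/s.
The angular speed follows from ω = v/R = 7.23/0.13 ≈ 55.6 rad/s.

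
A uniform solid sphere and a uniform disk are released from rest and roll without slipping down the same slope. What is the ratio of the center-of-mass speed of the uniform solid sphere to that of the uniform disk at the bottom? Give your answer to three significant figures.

Each satisfies Mgh = ½(1+k)Mv² with k = I/(MR²), so v ∝ 1/√(1+k).
For the uniform solid sphere k = 0.4; for the uniform disk k = 0.5.
v₁/v₂ = √((1+k₂)/(1+k₁)) = √(1.5/1.4) ≈ 1.04.

v_ratio ≈ 1.04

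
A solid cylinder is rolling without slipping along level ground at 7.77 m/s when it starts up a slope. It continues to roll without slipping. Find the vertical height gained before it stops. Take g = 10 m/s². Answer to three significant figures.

h ≈ 4.53 m

With I = (1/2)MR², the ratio k = I/(MR²) is 0.5.
Pure rolling means v = ωR; then KE = ½Mv² + ½I(v/R)² = ½(1+k)Mv² = (3/4)Mv².
All of this converts to potential energy at the highest point: (3/4)Mv₀² = Mgh.
Thus h = (1+k)v₀²/(2g) = 1.5 × 7.77² / (2 × 10) ≈ 4.53 m.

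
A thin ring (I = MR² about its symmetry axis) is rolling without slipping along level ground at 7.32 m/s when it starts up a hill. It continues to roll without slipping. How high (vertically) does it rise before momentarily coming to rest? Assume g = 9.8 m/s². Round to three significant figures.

With I = MR², the ratio k = I/(MR²) is 1.
Since it rolls without slipping, ω = v/R and KE = ½Mv² + ½Iω² = ½(1+k)Mv² = Mv².
At the top the kinetic energy is zero, so Mv₀² = Mgh.
Thus h = (1+k)v₀²/(2g) = 2 × 7.32² / (2 × 9.8) ≈ 5.47 m.

h ≈ 5.47 m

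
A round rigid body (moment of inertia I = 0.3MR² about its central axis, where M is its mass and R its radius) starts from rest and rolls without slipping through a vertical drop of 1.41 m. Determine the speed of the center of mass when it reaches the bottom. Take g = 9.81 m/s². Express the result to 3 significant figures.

v ≈ 4.61 m/s

The moment of inertia is 0.3MR², giving k ≡ I/(MR²) = 0.3.
Pure rolling means v = ωR; then KE = ½Mv² + ½I(v/R)² = ½(1+k)Mv² = (13/20)Mv².
Setting Mgh = (13/20)Mv² gives v = √(2gh/(1+k)) = √(2·9.81·1.41/1.3) ≈ 4.61 m/s.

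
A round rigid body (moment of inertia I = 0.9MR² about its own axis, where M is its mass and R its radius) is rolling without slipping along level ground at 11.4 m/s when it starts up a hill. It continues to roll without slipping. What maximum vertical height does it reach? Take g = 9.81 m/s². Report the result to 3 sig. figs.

Here I = 0.9MR², so the shape factor k = I/(MR²) = 0.9.
Pure rolling means v = ωR; then KE = ½Mv² + ½I(v/R)² = ½(1+k)Mv² = (19/20)Mv².
All of this converts to potential energy at the highest point: (19/20)Mv₀² = Mgh.
Thus h = (1+k)v₀²/(2g) = 1.9 × 11.4² / (2 × 9.81) ≈ 12.6 m.

h ≈ 12.6 m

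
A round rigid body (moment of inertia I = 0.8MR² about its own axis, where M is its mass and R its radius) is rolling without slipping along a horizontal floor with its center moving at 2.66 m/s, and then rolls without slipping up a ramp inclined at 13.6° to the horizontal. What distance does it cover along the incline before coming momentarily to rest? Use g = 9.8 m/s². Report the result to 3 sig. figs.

d ≈ 2.76 m

With I = 0.8MR², the ratio k = I/(MR²) is 0.8.
Since it rolls without slipping, ω = v/R and KE = ½Mv² + ½Iω² = ½(1+k)Mv² = (9/10)Mv².
Setting this equal to Mgh gives the vertical rise h = (1+k)v₀²/(2g) = 1.8×2.66²/(2×9.8) = 0.6498 m.
The distance along the slope is d = h/sinθ = 0.6498/sin13.6° ≈ 2.76 m.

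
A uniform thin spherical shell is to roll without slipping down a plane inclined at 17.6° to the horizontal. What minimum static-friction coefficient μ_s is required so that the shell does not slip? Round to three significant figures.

With I = (2/3)MR², the ratio k = I/(MR²) is 2/3.
Translational: Mg sinθ − f = Ma. Rotational about the CM: fR = Iα = kMRa, so f = kMa.
These give a = g sinθ/(1+k) and the required friction f = kMg sinθ/(1+k).
The normal force is N = Mg cosθ, so μ_min = f/N = k tanθ/(1+k).
μ_min = (2/3) × tan17.6° / 1.667 ≈ 0.127.

μ_min ≈ 0.127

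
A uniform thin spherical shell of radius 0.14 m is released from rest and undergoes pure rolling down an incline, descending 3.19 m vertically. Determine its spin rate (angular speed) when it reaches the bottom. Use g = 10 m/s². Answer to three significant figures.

The moment of inertia is (2/3)MR², giving k ≡ I/(MR²) = 2/3.
Rolling without slipping gives ω = v/R, so the total kinetic energy is ½Mv² + ½Iω² = ½(1+k)Mv² = (5/6)Mv².
Energy conservation Mgh = ½(1+k)Mv² gives v = √(2gh/(1+k)) = √(2 × 10 × 3.19 / 1.667) = 6.187 m/s.
Then ω = v/R = 6.187 / 0.14 ≈ 44.2 rad/s.

ω ≈ 44.2 rad/s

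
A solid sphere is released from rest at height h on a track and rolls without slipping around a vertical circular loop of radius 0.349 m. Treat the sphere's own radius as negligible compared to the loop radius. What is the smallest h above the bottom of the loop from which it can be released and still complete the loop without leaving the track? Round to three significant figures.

h_min ≈ 0.942 m

The moment of inertia is (2/5)MR², giving k ≡ I/(MR²) = 0.4.
At the top of the loop, the minimum-contact condition is Mg = Mv_top²/r, so v_top² = gr.
With ω = v/R, the kinetic energy at speed v is ½(1+k)Mv² = (7/10)Mv².
Energy conservation from release (height h) to the top (height 2r): Mgh = Mg(2r) + (7/10)M·gr.
Thus h_min = 2r + (1+k)r/2 = r(2 + 1.4/2) = 0.349 × 2.7 ≈ 0.942 m.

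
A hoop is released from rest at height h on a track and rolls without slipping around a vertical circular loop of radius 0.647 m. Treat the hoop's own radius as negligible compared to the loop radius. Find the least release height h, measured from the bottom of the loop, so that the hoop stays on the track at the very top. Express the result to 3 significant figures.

h_min ≈ 1.94 m

Here I = MR², so the shape factor k = I/(MR²) = 1.
At the top, contact is just lost when gravity alone supplies the centripetal force: Mg = Mv_top²/r, i.e. v_top² = gr.
With ω = v/R, the kinetic energy at speed v is ½(1+k)Mv² = Mv².
Energy conservation from release (height h) to the top (height 2r): Mgh = Mg(2r) + M·gr.
Thus h_min = 2r + (1+k)r/2 = r(2 + 2/2) = 0.647 × 3 ≈ 1.94 m.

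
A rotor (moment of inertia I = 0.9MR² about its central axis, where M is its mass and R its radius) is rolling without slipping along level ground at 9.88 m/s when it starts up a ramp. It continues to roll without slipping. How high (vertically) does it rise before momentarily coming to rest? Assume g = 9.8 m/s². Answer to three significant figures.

For this body I = 0.9MR², i.e. k = I/(MR²) = 0.9.
The rolling condition ω = v/R makes the rotational term ½I(v/R)² = ½kMv², so KE_total = ½(1+k)Mv² = (19/20)Mv².
All of this converts to potential energy at the highest point: (19/20)Mv₀² = Mgh.
Thus h = (1+k)v₀²/(2g) = 1.9 × 9.88² / (2 × 9.8) ≈ 9.46 m.

h ≈ 9.46 m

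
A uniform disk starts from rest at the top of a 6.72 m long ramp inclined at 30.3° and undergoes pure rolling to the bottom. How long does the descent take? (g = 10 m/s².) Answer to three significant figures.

t ≈ 2.00 s

With I = (1/2)MR², the ratio k = I/(MR²) is 0.5.
Along the incline Mg sinθ − f = Ma, and torque about the center fR = Iα = kMR²(a/R) gives f = kMa.
Hence a = g sinθ/(1+k) = 10×sin30.3°/1.5 = 3.364 m/s².
With constant a from rest, t = √(2L/a) = √(2·6.72/3.364) ≈ 2.00 s.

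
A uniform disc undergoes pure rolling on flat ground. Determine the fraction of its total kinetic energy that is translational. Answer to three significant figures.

fraction ≈ 0.667

Here I = (1/2)MR², so the shape factor k = I/(MR²) = 0.5.
Since ω = v/R, the translational part is ½Mv² and the rotational part is ½I(v/R)² = ½kMv²; the total is ½(1+k)Mv².
The translational fraction is therefore 1/(1+k) = 1/1.5 ≈ 0.667.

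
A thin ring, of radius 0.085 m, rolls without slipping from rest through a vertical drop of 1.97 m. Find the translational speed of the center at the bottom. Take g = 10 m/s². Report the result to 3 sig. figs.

v ≈ 4.44 m/s

For this body I = MR², i.e. k = I/(MR²) = 1.
Rolling without slipping gives ω = v/R, so the total kinetic energy is ½Mv² + ½Iω² = ½(1+k)Mv² = Mv².
Energy conservation: Mgh = Mv², so v = √(2gh/(1+k)) = √(2 × 10 × 1.97 / 2) ≈ 4.44 m/s.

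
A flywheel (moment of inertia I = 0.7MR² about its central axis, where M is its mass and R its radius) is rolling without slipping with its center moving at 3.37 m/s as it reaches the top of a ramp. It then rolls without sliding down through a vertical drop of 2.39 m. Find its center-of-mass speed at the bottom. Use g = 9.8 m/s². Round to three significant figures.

v ≈ 6.24 m/s

Here I = 0.7MR², so the shape factor k = I/(MR²) = 0.7.
Rolling without slipping gives ω = v/R, so the total kinetic energy is ½Mv² + ½Iω² = ½(1+k)Mv² = (17/20)Mv².
Energy conservation: (17/20)Mv₀² + Mgh = (17/20)Mv², so v² = v₀² + 2gh/(1+k).
v = √(3.37² + 2×9.8×2.39/1.7) = √38.91 ≈ 6.24 m/s.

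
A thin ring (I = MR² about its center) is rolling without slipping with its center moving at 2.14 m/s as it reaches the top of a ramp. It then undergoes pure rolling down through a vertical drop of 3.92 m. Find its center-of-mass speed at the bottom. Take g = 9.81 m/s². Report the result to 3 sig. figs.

v ≈ 6.56 m/s

The moment of inertia is MR², giving k ≡ I/(MR²) = 1.
Rolling without slipping gives ω = v/R, so the total kinetic energy is ½Mv² + ½Iω² = ½(1+k)Mv² = Mv².
Conserving energy between top and bottom: Mv² = Mv₀² + Mgh, hence v² = v₀² + 2gh/(1+k).
v = √(2.14² + 2×9.81×3.92/2) = √43.03 ≈ 6.56 m/s.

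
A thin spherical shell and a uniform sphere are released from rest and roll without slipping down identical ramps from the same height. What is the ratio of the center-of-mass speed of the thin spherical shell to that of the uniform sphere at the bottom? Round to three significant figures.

Each satisfies Mgh = ½(1+k)Mv² with k = I/(MR²), so v ∝ 1/√(1+k).
For the thin spherical shell k = 2/3; for the uniform sphere k = 0.4.
v₁/v₂ = √((1+k₂)/(1+k₁)) = √(1.4/1.667) ≈ 0.917.

v_ratio ≈ 0.917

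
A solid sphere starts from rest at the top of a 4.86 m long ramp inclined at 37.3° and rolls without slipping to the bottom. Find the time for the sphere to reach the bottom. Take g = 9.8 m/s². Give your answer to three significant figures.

For this body I = (2/5)MR², i.e. k = I/(MR²) = 0.4.
Translational: Mg sinθ − f = Ma. Rotational about the CM: fR = Iα = kMRa, so f = kMa.
Hence a = g sinθ/(1+k) = 9.8×sin37.3°/1.4 = 4.242 m/s².
With constant a from rest, t = √(2L/a) = √(2·4.86/4.242) ≈ 1.51 s.

t ≈ 1.51 s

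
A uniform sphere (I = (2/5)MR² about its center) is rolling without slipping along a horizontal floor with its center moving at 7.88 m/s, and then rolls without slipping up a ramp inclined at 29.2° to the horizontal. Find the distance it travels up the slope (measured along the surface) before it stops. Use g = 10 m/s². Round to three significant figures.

With I = (2/5)MR², the ratio k = I/(MR²) is 0.4.
The rolling condition ω = v/R makes the rotational term ½I(v/R)² = ½kMv², so KE_total = ½(1+k)Mv² = (7/10)Mv².
Setting this equal to Mgh gives the vertical rise h = (1+k)v₀²/(2g) = 1.4×7.88²/(2×10) = 4.347 m.
The distance along the slope is d = h/sinθ = 4.347/sin29.2° ≈ 8.91 m.

d ≈ 8.91 m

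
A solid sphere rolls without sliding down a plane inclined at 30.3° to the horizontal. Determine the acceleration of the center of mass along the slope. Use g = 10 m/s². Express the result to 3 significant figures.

a ≈ 3.60 m/s²

The moment of inertia is (2/5)MR², giving k ≡ I/(MR²) = 0.4.
Newton's second law down the slope: Mg sinθ − f = Ma. The torque equation fR = Iα (with α = a/R) gives f = kMa.
Eliminating f: Mg sinθ = (1+k)Ma, so a = g sinθ/(1+k) = 10 × sin30.3° / 1.4 ≈ 3.60 m/s².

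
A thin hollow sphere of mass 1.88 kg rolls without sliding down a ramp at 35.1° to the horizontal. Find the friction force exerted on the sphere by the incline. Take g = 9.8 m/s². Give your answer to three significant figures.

f ≈ 4.24 N

For this body I = (2/3)MR², i.e. k = I/(MR²) = 2/3.
Translational: Mg sinθ − f = Ma. Rotational about the CM: fR = Iα = kMRa, so f = kMa.
Combining, a = g sinθ/(1+k) and f = kMa = kMg sinθ/(1+k).
f = (2/3) × 1.88 × 9.8 × sin35.1° / 1.667 ≈ 4.24 N.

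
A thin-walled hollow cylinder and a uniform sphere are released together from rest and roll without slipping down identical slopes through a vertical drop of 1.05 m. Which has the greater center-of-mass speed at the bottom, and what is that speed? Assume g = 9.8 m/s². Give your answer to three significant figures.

the uniform sphere, at v ≈ 3.83 m/s

For rolling without slipping, Mgh = ½(1+k)Mv² where k = I/(MR²), so v = √(2gh/(1+k)).
Thin-walled hollow cylinder: k = 1, giving v = √(2×9.8×1.05/2) = 3.208 m/s.
Uniform sphere: k = 0.4, giving v = √(2×9.8×1.05/1.4) = 3.834 m/s.
The smaller k wins: the uniform sphere, at ≈ 3.83 m/s.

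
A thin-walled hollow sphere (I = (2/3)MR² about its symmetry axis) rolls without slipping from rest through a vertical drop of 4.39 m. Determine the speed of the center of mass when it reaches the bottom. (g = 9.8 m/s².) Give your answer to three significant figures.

The moment of inertia is (2/3)MR², giving k ≡ I/(MR²) = 2/3.
The rolling condition ω = v/R makes the rotational term ½I(v/R)² = ½kMv², so KE_total = ½(1+k)Mv² = (5/6)Mv².
Energy conservation: Mgh = (5/6)Mv², so v = √(2gh/(1+k)) = √(2 × 9.8 × 4.39 / 1.667) ≈ 7.19 m/s.

v ≈ 7.19 m/s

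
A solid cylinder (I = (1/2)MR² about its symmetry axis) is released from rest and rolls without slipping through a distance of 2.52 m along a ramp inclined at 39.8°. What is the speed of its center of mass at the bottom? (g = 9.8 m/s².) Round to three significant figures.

v ≈ 4.59 m/s

The moment of inertia is (1/2)MR², giving k ≡ I/(MR²) = 0.5.
Rolling without slipping gives ω = v/R, so the total kinetic energy is ½Mv² + ½Iω² = ½(1+k)Mv² = (3/4)Mv².
The vertical drop is h = L sinθ = 2.52 × sin39.8° = 1.613 m.
Energy conservation: Mgh = (3/4)Mv², so v = √(2gh/(1+k)) = √(2 × 9.8 × 1.613 / 1.5) ≈ 4.59 m/s.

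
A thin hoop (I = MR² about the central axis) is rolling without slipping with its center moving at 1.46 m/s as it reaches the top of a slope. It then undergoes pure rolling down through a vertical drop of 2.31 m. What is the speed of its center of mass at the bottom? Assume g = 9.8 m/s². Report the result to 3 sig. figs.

v ≈ 4.98 m/s

The moment of inertia is MR², giving k ≡ I/(MR²) = 1.
Since it rolls without slipping, ω = v/R and KE = ½Mv² + ½Iω² = ½(1+k)Mv² = Mv².
Energy conservation: Mv₀² + Mgh = Mv², so v² = v₀² + 2gh/(1+k).
v = √(1.46² + 2×9.8×2.31/2) = √24.77 ≈ 4.98 m/s.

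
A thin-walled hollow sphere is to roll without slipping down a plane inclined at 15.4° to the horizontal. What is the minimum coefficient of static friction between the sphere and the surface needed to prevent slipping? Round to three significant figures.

μ_min ≈ 0.110

The moment of inertia is (2/3)MR², giving k ≡ I/(MR²) = 2/3.
Translational: Mg sinθ − f = Ma. Rotational about the CM: fR = Iα = kMRa, so f = kMa.
These give a = g sinθ/(1+k) and the required friction f = kMg sinθ/(1+k).
With N = Mg cosθ, the no-slip condition f ≤ μN gives μ_min = f/N = k tanθ/(1+k).
μ_min = (2/3) × tan15.4° / 1.667 ≈ 0.110.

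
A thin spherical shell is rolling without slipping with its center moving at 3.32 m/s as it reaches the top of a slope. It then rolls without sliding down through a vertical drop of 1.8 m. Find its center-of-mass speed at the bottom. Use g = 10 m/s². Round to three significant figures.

With I = (2/3)MR², the ratio k = I/(MR²) is 2/3.
Since it rolls without slipping, ω = v/R and KE = ½Mv² + ½Iω² = ½(1+k)Mv² = (5/6)Mv².
Energy conservation: (5/6)Mv₀² + Mgh = (5/6)Mv², so v² = v₀² + 2gh/(1+k).
v = √(3.32² + 2×10×1.8/1.667) = √32.62 ≈ 5.71 m/s.

v ≈ 5.71 m/s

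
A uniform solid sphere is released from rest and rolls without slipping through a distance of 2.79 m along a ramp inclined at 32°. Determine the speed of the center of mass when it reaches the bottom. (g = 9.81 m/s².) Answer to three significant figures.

v ≈ 4.55 m/s

With I = (2/5)MR², the ratio k = I/(MR²) is 0.4.
Rolling without slipping gives ω = v/R, so the total kinetic energy is ½Mv² + ½Iω² = ½(1+k)Mv² = (7/10)Mv².
The vertical drop is h = L sinθ = 2.79 × sin32° = 1.478 m.
Setting Mgh = (7/10)Mv² gives v = √(2gh/(1+k)) = √(2·9.81·1.478/1.4) ≈ 4.55 m/s.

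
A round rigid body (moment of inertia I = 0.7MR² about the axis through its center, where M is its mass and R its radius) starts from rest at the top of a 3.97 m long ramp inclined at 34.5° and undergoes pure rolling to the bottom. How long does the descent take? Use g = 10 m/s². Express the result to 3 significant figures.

Here I = 0.7MR², so the shape factor k = I/(MR²) = 0.7.
Translational: Mg sinθ − f = Ma. Rotational about the CM: fR = Iα = kMRa, so f = kMa.
Hence a = g sinθ/(1+k) = 10×sin34.5°/1.7 = 3.332 m/s².
With constant a from rest, t = √(2L/a) = √(2·3.97/3.332) ≈ 1.54 s.

t ≈ 1.54 s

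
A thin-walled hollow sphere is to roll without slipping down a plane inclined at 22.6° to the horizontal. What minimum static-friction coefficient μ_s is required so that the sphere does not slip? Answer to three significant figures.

μ_min ≈ 0.167

For this body I = (2/3)MR², i.e. k = I/(MR²) = 2/3.
Along the incline Mg sinθ − f = Ma, and torque about the center fR = Iα = kMR²(a/R) gives f = kMa.
These give a = g sinθ/(1+k) and the required friction f = kMg sinθ/(1+k).
The normal force is N = Mg cosθ, so μ_min = f/N = k tanθ/(1+k).
μ_min = (2/3) × tan22.6° / 1.667 ≈ 0.167.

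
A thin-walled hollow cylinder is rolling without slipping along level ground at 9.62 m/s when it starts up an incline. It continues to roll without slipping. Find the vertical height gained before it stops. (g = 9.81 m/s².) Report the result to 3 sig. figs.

h ≈ 9.43 m

Here I = MR², so the shape factor k = I/(MR²) = 1.
Since it rolls without slipping, ω = v/R and KE = ½Mv² + ½Iω² = ½(1+k)Mv² = Mv².
At the top the kinetic energy is zero, so Mv₀² = Mgh.
Thus h = (1+k)v₀²/(2g) = 2 × 9.62² / (2 × 9.81) ≈ 9.43 m.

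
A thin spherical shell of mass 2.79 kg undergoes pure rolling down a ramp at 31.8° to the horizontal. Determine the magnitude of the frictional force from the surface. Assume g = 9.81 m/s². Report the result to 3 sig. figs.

f ≈ 5.77 N

Here I = (2/3)MR², so the shape factor k = I/(MR²) = 2/3.
Newton's second law down the slope: Mg sinθ − f = Ma. The torque equation fR = Iα (with α = a/R) gives f = kMa.
Combining, a = g sinθ/(1+k) and f = kMa = kMg sinθ/(1+k).
f = (2/3) × 2.79 × 9.81 × sin31.8° / 1.667 ≈ 5.77 N.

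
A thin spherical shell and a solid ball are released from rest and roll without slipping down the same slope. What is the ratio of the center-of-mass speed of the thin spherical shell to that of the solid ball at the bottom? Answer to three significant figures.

v_ratio ≈ 0.917

Each satisfies Mgh = ½(1+k)Mv² with k = I/(MR²), so v ∝ 1/√(1+k).
For the thin spherical shell k = 2/3; for the solid ball k = 0.4.
v₁/v₂ = √((1+k₂)/(1+k₁)) = √(1.4/1.667) ≈ 0.917.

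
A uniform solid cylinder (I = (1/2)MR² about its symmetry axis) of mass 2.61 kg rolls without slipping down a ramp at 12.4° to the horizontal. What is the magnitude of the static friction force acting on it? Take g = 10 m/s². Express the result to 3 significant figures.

f ≈ 1.87 N

The moment of inertia is (1/2)MR², giving k ≡ I/(MR²) = 0.5.
Newton's second law down the slope: Mg sinθ − f = Ma. The torque equation fR = Iα (with α = a/R) gives f = kMa.
Combining, a = g sinθ/(1+k) and f = kMa = kMg sinθ/(1+k).
f = 0.5 × 2.61 × 10 × sin12.4° / 1.5 ≈ 1.87 N.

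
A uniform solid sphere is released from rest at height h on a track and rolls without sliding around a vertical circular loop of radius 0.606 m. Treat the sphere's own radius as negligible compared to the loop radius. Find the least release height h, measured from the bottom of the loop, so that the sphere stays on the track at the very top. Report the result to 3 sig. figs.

The moment of inertia is (2/5)MR², giving k ≡ I/(MR²) = 0.4.
At the top, contact is just lost when gravity alone supplies the centripetal force: Mg = Mv_top²/r, i.e. v_top² = gr.
With ω = v/R, the kinetic energy at speed v is ½(1+k)Mv² = (7/10)Mv².
Energy conservation from release (height h) to the top (height 2r): Mgh = Mg(2r) + (7/10)M·gr.
Thus h_min = 2r + (1+k)r/2 = r(2 + 1.4/2) = 0.606 × 2.7 ≈ 1.64 m.

h_min ≈ 1.64 m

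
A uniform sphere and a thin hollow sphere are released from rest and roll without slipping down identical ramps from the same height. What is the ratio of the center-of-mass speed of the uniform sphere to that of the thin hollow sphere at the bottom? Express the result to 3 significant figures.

Each satisfies Mgh = ½(1+k)Mv² with k = I/(MR²), so v ∝ 1/√(1+k).
For the uniform sphere k = 0.4; for the thin hollow sphere k = 2/3.
v₁/v₂ = √((1+k₂)/(1+k₁)) = √(1.667/1.4) ≈ 1.09.

v_ratio ≈ 1.09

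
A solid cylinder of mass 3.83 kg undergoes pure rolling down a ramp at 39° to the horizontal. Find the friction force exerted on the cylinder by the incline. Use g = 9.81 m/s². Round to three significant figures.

With I = (1/2)MR², the ratio k = I/(MR²) is 0.5.
Along the incline Mg sinθ − f = Ma, and torque about the center fR = Iα = kMR²(a/R) gives f = kMa.
Combining, a = g sinθ/(1+k) and f = kMa = kMg sinθ/(1+k).
f = 0.5 × 3.83 × 9.81 × sin39° / 1.5 ≈ 7.88 N.

f ≈ 7.88 N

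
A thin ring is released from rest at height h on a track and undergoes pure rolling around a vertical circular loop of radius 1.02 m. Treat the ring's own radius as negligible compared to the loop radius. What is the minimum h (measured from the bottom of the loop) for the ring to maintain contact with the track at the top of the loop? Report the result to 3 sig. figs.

The moment of inertia is MR², giving k ≡ I/(MR²) = 1.
At the top, contact is just lost when gravity alone supplies the centripetal force: Mg = Mv_top²/r, i.e. v_top² = gr.
With ω = v/R, the kinetic energy at speed v is ½(1+k)Mv² = Mv².
Energy conservation from release (height h) to the top (height 2r): Mgh = Mg(2r) + M·gr.
Thus h_min = 2r + (1+k)r/2 = r(2 + 2/2) = 1.02 × 3 ≈ 3.06 m.

h_min ≈ 3.06 m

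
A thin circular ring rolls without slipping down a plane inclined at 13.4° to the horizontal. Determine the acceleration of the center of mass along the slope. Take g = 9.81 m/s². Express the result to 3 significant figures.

The moment of inertia is MR², giving k ≡ I/(MR²) = 1.
Translational: Mg sinθ − f = Ma. Rotational about the CM: fR = Iα = kMRa, so f = kMa.
Eliminating f: Mg sinθ = (1+k)Ma, so a = g sinθ/(1+k) = 9.81 × sin13.4° / 2 ≈ 1.14 m/s².

a ≈ 1.14 m/s²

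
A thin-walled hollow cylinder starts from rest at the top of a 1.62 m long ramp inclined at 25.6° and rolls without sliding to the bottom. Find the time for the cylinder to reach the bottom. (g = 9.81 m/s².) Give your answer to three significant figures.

For this body I = MR², i.e. k = I/(MR²) = 1.
Translational: Mg sinθ − f = Ma. Rotational about the CM: fR = Iα = kMRa, so f = kMa.
Hence a = g sinθ/(1+k) = 9.81×sin25.6°/2 = 2.119 m/s².
With constant a from rest, t = √(2L/a) = √(2·1.62/2.119) ≈ 1.24 s.

t ≈ 1.24 s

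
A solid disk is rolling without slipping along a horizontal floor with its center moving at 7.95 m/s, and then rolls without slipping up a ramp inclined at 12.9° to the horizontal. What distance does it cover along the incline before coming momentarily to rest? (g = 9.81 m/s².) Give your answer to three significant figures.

With I = (1/2)MR², the ratio k = I/(MR²) is 0.5.
The rolling condition ω = v/R makes the rotational term ½I(v/R)² = ½kMv², so KE_total = ½(1+k)Mv² = (3/4)Mv².
Setting this equal to Mgh gives the vertical rise h = (1+k)v₀²/(2g) = 1.5×7.95²/(2×9.81) = 4.832 m.
Along the incline, d = h/sinθ = 4.832/sin12.9° ≈ 21.6 m.

d ≈ 21.6 m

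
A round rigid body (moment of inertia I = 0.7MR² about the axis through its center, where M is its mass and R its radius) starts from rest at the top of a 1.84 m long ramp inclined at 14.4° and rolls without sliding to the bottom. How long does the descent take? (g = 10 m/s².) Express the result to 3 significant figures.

t ≈ 1.59 s

For this body I = 0.7MR², i.e. k = I/(MR²) = 0.7.
Translational: Mg sinθ − f = Ma. Rotational about the CM: fR = Iα = kMRa, so f = kMa.
Hence a = g sinθ/(1+k) = 10×sin14.4°/1.7 = 1.463 m/s².
Starting from rest, L = ½at², so t = √(2L/a) = √(2×1.84/1.463) ≈ 1.59 s.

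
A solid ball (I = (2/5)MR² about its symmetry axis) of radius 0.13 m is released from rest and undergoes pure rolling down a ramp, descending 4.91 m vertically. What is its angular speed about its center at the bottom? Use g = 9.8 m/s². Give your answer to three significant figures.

With I = (2/5)MR², the ratio k = I/(MR²) is 0.4.
Pure rolling means v = ωR; then KE = ½Mv² + ½I(v/R)² = ½(1+k)Mv² = (7/10)Mv².
Energy conservation Mgh = ½(1+k)Mv² gives v = √(2gh/(1+k)) = √(2 × 9.8 × 4.91 / 1.4) = 8.291 m/s.
Then ω = v/R = 8.291 / 0.13 ≈ 63.8 rad/s.

ω ≈ 63.8 rad/s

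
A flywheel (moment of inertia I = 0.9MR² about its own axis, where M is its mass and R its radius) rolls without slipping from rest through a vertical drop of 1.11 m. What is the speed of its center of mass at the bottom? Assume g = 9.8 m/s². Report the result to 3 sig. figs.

With I = 0.9MR², the ratio k = I/(MR²) is 0.9.
The rolling condition ω = v/R makes the rotational term ½I(v/R)² = ½kMv², so KE_total = ½(1+k)Mv² = (19/20)Mv².
Setting Mgh = (19/20)Mv² gives v = √(2gh/(1+k)) = √(2·9.8·1.11/1.9) ≈ 3.38 m/s.

v ≈ 3.38 m/s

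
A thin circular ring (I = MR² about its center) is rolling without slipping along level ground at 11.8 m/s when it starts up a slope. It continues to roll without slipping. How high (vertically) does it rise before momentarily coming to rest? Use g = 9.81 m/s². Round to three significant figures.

h ≈ 14.2 m

For this body I = MR², i.e. k = I/(MR²) = 1.
Rolling without slipping gives ω = v/R, so the total kinetic energy is ½Mv² + ½Iω² = ½(1+k)Mv² = Mv².
At the top the kinetic energy is zero, so Mv₀² = Mgh.
Thus h = (1+k)v₀²/(2g) = 2 × 11.8² / (2 × 9.81) ≈ 14.2 m.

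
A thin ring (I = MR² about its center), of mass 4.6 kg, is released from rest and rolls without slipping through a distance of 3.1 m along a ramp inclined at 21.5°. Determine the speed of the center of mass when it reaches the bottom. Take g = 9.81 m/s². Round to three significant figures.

Here I = MR², so the shape factor k = I/(MR²) = 1.
Since it rolls without slipping, ω = v/R and KE = ½Mv² + ½Iω² = ½(1+k)Mv² = Mv².
The vertical drop is h = L sinθ = 3.1 × sin21.5° = 1.136 m.
Setting Mgh = Mv² gives v = √(2gh/(1+k)) = √(2·9.81·1.136/2) ≈ 3.34 m/s.

v ≈ 3.34 m/s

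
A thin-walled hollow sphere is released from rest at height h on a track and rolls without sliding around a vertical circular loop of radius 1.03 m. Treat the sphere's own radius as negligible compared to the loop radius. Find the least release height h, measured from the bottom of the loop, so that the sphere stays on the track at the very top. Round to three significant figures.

h_min ≈ 2.92 m

Here I = (2/3)MR², so the shape factor k = I/(MR²) = 2/3.
At the top of the loop, the minimum-contact condition is Mg = Mv_top²/r, so v_top² = gr.
With ω = v/R, the kinetic energy at speed v is ½(1+k)Mv² = (5/6)Mv².
Energy conservation from release (height h) to the top (height 2r): Mgh = Mg(2r) + (5/6)M·gr.
Thus h_min = 2r + (1+k)r/2 = r(2 + 1.667/2) = 1.03 × 2.833 ≈ 2.92 m.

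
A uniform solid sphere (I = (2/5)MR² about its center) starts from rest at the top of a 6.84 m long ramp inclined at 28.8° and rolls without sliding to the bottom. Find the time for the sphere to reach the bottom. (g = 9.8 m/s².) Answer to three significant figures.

Here I = (2/5)MR², so the shape factor k = I/(MR²) = 0.4.
Along the incline Mg sinθ − f = Ma, and torque about the center fR = Iα = kMR²(a/R) gives f = kMa.
Hence a = g sinθ/(1+k) = 9.8×sin28.8°/1.4 = 3.372 m/s².
With constant a from rest, t = √(2L/a) = √(2·6.84/3.372) ≈ 2.01 s.

t ≈ 2.01 s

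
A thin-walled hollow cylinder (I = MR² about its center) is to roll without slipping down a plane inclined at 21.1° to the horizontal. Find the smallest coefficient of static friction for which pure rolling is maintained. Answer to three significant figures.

μ_min ≈ 0.193

For this body I = MR², i.e. k = I/(MR²) = 1.
Newton's second law down the slope: Mg sinθ − f = Ma. The torque equation fR = Iα (with α = a/R) gives f = kMa.
These give a = g sinθ/(1+k) and the required friction f = kMg sinθ/(1+k).
With N = Mg cosθ, the no-slip condition f ≤ μN gives μ_min = f/N = k tanθ/(1+k).
μ_min = 1 × tan21.1° / 2 ≈ 0.193.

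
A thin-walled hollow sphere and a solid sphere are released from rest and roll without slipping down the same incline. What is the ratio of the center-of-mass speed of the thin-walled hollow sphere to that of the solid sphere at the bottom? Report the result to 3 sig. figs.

Each satisfies Mgh = ½(1+k)Mv² with k = I/(MR²), so v ∝ 1/√(1+k).
For the thin-walled hollow sphere k = 2/3; for the solid sphere k = 0.4.
v₁/v₂ = √((1+k₂)/(1+k₁)) = √(1.4/1.667) ≈ 0.917.

v_ratio ≈ 0.917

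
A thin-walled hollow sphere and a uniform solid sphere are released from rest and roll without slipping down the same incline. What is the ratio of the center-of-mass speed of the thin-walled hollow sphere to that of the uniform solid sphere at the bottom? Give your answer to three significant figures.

v_ratio ≈ 0.917

Each satisfies Mgh = ½(1+k)Mv² with k = I/(MR²), so v ∝ 1/√(1+k).
For the thin-walled hollow sphere k = 2/3; for the uniform solid sphere k = 0.4.
v₁/v₂ = √((1+k₂)/(1+k₁)) = √(1.4/1.667) ≈ 0.917.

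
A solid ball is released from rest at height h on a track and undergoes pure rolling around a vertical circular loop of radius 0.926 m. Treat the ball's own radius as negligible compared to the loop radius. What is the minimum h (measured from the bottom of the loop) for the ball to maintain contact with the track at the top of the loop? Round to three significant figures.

Here I = (2/5)MR², so the shape factor k = I/(MR²) = 0.4.
At the top of the loop, the minimum-contact condition is Mg = Mv_top²/r, so v_top² = gr.
With ω = v/R, the kinetic energy at speed v is ½(1+k)Mv² = (7/10)Mv².
Energy conservation from release (height h) to the top (height 2r): Mgh = Mg(2r) + (7/10)M·gr.
Thus h_min = 2r + (1+k)r/2 = r(2 + 1.4/2) = 0.926 × 2.7 ≈ 2.50 m.

h_min ≈ 2.50 m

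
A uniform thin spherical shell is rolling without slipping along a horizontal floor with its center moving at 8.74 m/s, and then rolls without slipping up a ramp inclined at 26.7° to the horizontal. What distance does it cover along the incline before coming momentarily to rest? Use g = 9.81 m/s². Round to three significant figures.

With I = (2/3)MR², the ratio k = I/(MR²) is 2/3.
Since it rolls without slipping, ω = v/R and KE = ½Mv² + ½Iω² = ½(1+k)Mv² = (5/6)Mv².
Setting this equal to Mgh gives the vertical rise h = (1+k)v₀²/(2g) = 1.667×8.74²/(2×9.81) = 6.489 m.
Along the incline, d = h/sinθ = 6.489/sin26.7° ≈ 14.4 m.

d ≈ 14.4 m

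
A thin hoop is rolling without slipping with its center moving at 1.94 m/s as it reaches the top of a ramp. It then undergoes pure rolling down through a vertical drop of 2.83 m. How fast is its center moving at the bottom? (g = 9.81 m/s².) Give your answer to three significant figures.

v ≈ 5.61 m/s

For this body I = MR², i.e. k = I/(MR²) = 1.
The rolling condition ω = v/R makes the rotational term ½I(v/R)² = ½kMv², so KE_total = ½(1+k)Mv² = Mv².
Energy conservation: Mv₀² + Mgh = Mv², so v² = v₀² + 2gh/(1+k).
v = √(1.94² + 2×9.81×2.83/2) = √31.53 ≈ 5.61 m/s.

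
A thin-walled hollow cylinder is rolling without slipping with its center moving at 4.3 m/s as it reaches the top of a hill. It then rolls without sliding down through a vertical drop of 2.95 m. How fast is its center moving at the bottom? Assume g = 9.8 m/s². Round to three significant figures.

v ≈ 6.88 m/s

For this body I = MR², i.e. k = I/(MR²) = 1.
The rolling condition ω = v/R makes the rotational term ½I(v/R)² = ½kMv², so KE_total = ½(1+k)Mv² = Mv².
Energy conservation: Mv₀² + Mgh = Mv², so v² = v₀² + 2gh/(1+k).
v = √(4.3² + 2×9.8×2.95/2) = √47.4 ≈ 6.88 m/s.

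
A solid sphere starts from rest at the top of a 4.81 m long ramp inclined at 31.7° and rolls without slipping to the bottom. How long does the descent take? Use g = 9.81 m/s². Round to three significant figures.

For this body I = (2/5)MR², i.e. k = I/(MR²) = 0.4.
Newton's second law down the slope: Mg sinθ − f = Ma. The torque equation fR = Iα (with α = a/R) gives f = kMa.
Hence a = g sinθ/(1+k) = 9.81×sin31.7°/1.4 = 3.682 m/s².
With constant a from rest, t = √(2L/a) = √(2·4.81/3.682) ≈ 1.62 s.

t ≈ 1.62 s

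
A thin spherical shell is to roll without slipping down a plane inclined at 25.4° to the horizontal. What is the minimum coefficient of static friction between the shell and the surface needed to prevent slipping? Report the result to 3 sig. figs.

Here I = (2/3)MR², so the shape factor k = I/(MR²) = 2/3.
Translational: Mg sinθ − f = Ma. Rotational about the CM: fR = Iα = kMRa, so f = kMa.
These give a = g sinθ/(1+k) and the required friction f = kMg sinθ/(1+k).
The normal force is N = Mg cosθ, so μ_min = f/N = k tanθ/(1+k).
μ_min = (2/3) × tan25.4° / 1.667 ≈ 0.190.

μ_min ≈ 0.190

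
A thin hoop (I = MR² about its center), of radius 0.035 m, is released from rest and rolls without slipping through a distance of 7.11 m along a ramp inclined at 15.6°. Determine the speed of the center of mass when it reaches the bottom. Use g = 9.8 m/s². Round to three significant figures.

With I = MR², the ratio k = I/(MR²) is 1.
Since it rolls without slipping, ω = v/R and KE = ½Mv² + ½Iω² = ½(1+k)Mv² = Mv².
The vertical drop is h = L sinθ = 7.11 × sin15.6° = 1.912 m.
Setting Mgh = Mv² gives v = √(2gh/(1+k)) = √(2·9.8·1.912/2) ≈ 4.33 m/s.

v ≈ 4.33 m/s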